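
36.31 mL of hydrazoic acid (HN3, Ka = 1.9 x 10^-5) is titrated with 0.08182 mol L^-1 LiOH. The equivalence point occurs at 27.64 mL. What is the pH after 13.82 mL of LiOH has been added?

4.72

13.82 mL is exactly half the equivalence volume (27.64/2), i.e. the half-equivalence point.
There, n(HA) = n(A^-), so pH = pKa = -log(1.9 x 10^-5) = 4.72.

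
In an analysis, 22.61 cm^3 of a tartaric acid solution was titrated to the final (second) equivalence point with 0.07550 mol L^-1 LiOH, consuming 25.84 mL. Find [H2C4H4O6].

n(LiOH) = 0.07550 x 0.02584 = 0.001951 mol.
At the final (second) equivalence point, 2 mol OH^- react per mol H2C4H4O6, so n(H2C4H4O6) = 0.001951 / 2 = 0.0009755 mol.
[H2C4H4O6] = 0.0009755 / 0.02261 L = 0.0431 M.

0.0431 M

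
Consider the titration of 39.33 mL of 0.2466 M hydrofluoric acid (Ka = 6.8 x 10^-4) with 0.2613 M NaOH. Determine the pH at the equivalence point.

n(HF) = 0.2466 x 0.03933 = 0.009699 mol; V(NaOH) at equivalence = 0.009699/0.2613 = 0.03712 L.
At equivalence all the acid is converted to F-; total volume = 0.03933 + 0.03712 = 0.07645 L, so [F-] = 0.009699/0.07645 = 0.1269 M.
Kb = Kw/Ka = 1.0e-14 / 6.8 x 10^-4 = 1.47e-11.
[OH^-] = sqrt(Kb x [F-]) = sqrt(1.47e-11 x 0.1269) = 1.37e-6 M.
pOH = 5.86, so pH = 14.00 - 5.86 = 8.14.

8.14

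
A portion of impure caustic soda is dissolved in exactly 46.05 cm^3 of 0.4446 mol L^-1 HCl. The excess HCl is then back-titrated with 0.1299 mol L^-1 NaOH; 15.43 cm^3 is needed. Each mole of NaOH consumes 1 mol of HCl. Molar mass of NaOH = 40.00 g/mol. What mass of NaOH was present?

Total n(HCl) added = 0.4446 x 0.04605 = 0.02047 mol.
n(NaOH) used = 0.1299 x 0.01543 = 0.002004 mol, which equals the excess n(HCl).
So n(HCl) consumed by the sample = 0.02047 - 0.002004 = 0.01847 mol.
n(NaOH) = 0.01847 / 1 = 0.01847 mol.
mass = 0.01847 mol x 40.00 g/mol = 0.739 g.

0.739 g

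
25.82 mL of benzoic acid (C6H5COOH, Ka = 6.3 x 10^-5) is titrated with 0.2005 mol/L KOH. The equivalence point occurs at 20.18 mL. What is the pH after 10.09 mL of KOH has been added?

10.09 mL is exactly half the equivalence volume (20.18/2), i.e. the half-equivalence point.
There, n(HA) = n(A^-), so pH = pKa = -log(6.3 x 10^-5) = 4.20.

4.20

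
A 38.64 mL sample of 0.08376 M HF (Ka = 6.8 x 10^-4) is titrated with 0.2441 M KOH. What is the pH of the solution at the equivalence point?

7.98

n(HF) = 0.08376 x 0.03864 = 0.003236 mol; V(KOH) at equivalence = 0.003236/0.2441 = 0.01326 L.
At equivalence all the acid is converted to F-; total volume = 0.03864 + 0.01326 = 0.05190 L, so [F-] = 0.003236/0.05190 = 0.06236 M.
Kb = Kw/Ka = 1.0e-14 / 6.8 x 10^-4 = 1.47e-11.
[OH^-] = sqrt(Kb x [F-]) = sqrt(1.47e-11 x 0.06236) = 9.58e-7 M.
pOH = 6.02, so pH = 14.00 - 6.02 = 7.98.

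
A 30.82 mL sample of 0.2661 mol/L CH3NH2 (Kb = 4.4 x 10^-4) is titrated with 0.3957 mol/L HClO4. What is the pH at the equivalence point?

n(CH3NH2) = 0.2661 x 0.03082 = 0.008201 mol; V(HClO4) at equivalence = 0.008201/0.3957 = 0.02073 L.
At equivalence the base is fully converted to CH3NH3+; total volume = 0.05155 L, so [CH3NH3+] = 0.008201/0.05155 = 0.1591 M.
Ka(CH3NH3+) = Kw/Kb = 1.0e-14 / 4.4 x 10^-4 = 2.27e-11.
[H^+] = sqrt(Ka x [CH3NH3+]) = sqrt(2.27e-11 x 0.1591) = 1.90e-6 M.
pH = -log(1.90e-6) = 5.72.

5.72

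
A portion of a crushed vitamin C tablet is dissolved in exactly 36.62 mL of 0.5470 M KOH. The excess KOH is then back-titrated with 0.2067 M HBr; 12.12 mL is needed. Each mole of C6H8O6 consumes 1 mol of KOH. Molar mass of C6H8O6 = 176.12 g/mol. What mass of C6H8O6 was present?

Total n(KOH) added = 0.5470 x 0.03662 = 0.02003 mol.
n(HBr) used = 0.2067 x 0.01212 = 0.002505 mol, which equals the excess n(KOH).
So n(KOH) consumed by the sample = 0.02003 - 0.002505 = 0.01753 mol.
n(C6H8O6) = 0.01753 / 1 = 0.01753 mol.
mass = 0.01753 mol x 176.12 g/mol = 3.09 g.

3.09 g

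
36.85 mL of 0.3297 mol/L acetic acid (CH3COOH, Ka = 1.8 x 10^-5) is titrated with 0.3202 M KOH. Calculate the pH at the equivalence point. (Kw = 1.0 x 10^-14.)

n(CH3COOH) = 0.3297 x 0.03685 = 0.01215 mol; V(KOH) at equivalence = 0.01215/0.3202 = 0.03794 L.
At equivalence all the acid is converted to CH3COO-; total volume = 0.03685 + 0.03794 = 0.07479 L, so [CH3COO-] = 0.01215/0.07479 = 0.1624 M.
Kb = Kw/Ka = 1.0e-14 / 1.8 x 10^-5 = 5.56e-10.
[OH^-] = sqrt(Kb x [CH3COO-]) = sqrt(5.56e-10 x 0.1624) = 9.50e-6 M.
pOH = 5.02, so pH = 14.00 - 5.02 = 8.98.

8.98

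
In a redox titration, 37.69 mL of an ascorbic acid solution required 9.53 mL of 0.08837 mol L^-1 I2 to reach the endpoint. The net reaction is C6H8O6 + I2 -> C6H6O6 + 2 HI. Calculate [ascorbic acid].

0.0223 M

n(I2) = 0.08837 x 0.009530 = 0.0008422 mol.
From the balanced equation, 1 mol I2 reacts with 1 mol ascorbic acid, so n(ascorbic acid) = 0.0008422 x 1/1 = 0.0008422 mol.
[ascorbic acid] = 0.0008422 / 0.03769 L = 0.0223 M.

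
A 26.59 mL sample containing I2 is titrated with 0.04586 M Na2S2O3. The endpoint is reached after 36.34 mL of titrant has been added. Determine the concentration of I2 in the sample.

0.0313 M

n(Na2S2O3) = 0.04586 x 0.03634 = 0.001667 mol.
From the balanced equation, 2 mol Na2S2O3 reacts with 1 mol I2, so n(I2) = 0.001667 x 1/2 = 0.0008333 mol.
[I2] = 0.0008333 / 0.02659 L = 0.0313 M.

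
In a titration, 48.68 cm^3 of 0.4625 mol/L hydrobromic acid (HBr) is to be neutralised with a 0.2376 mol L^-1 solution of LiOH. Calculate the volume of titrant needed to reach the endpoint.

94.8 mL

n(HBr) = 0.4625 mol/L x 0.04868 L = 0.02251 mol.
At equivalence n(LiOH) = n(HBr) = 0.02251 mol.
V(LiOH) = 0.02251 / 0.2376 = 0.09476 L = 94.8 mL.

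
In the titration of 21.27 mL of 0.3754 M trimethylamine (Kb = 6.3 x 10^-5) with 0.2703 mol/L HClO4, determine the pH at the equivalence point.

5.30

n((CH3)3N) = 0.3754 x 0.02127 = 0.007985 mol; V(HClO4) at equivalence = 0.007985/0.2703 = 0.02954 L.
At equivalence the base is fully converted to (CH3)3NH+; total volume = 0.05081 L, so [(CH3)3NH+] = 0.007985/0.05081 = 0.1571 M.
Ka((CH3)3NH+) = Kw/Kb = 1.0e-14 / 6.3 x 10^-5 = 1.59e-10.
[H^+] = sqrt(Ka x [(CH3)3NH+]) = sqrt(1.59e-10 x 0.1571) = 4.99e-6 M.
pH = -log(4.99e-6) = 5.30.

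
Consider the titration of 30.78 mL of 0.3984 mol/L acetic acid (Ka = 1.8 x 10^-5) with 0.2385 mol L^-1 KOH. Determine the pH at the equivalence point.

n(CH3COOH) = 0.3984 x 0.03078 = 0.01226 mol; V(KOH) at equivalence = 0.01226/0.2385 = 0.05142 L.
At equivalence all the acid is converted to CH3COO-; total volume = 0.03078 + 0.05142 = 0.08220 L, so [CH3COO-] = 0.01226/0.08220 = 0.1492 M.
Kb = Kw/Ka = 1.0e-14 / 1.8 x 10^-5 = 5.56e-10.
[OH^-] = sqrt(Kb x [CH3COO-]) = sqrt(5.56e-10 x 0.1492) = 9.10e-6 M.
pOH = 5.04, so pH = 14.00 - 5.04 = 8.96.

8.96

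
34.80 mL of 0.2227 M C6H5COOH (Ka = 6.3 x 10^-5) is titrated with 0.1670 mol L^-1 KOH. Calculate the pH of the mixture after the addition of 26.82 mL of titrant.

Initial n(C6H5COOH) = 0.2227 x 0.03480 = 0.007750 mol.
n(KOH) added = 0.1670 x 0.02682 = 0.004479 mol, converting that many moles of C6H5COOH to C6H5COO-.
Remaining n(C6H5COOH) = 0.003271 mol; n(C6H5COO-) = 0.004479 mol.
By Henderson-Hasselbalch, pH = pKa + log([A^-]/[HA]) = 4.20 + log(0.004479/0.003271) = 4.20 + (+0.14) = 4.34.

4.34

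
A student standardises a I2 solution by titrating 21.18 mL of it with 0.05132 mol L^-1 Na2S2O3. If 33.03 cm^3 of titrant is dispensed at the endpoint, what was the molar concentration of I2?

n(Na2S2O3) = 0.05132 x 0.03303 = 0.001695 mol.
From the balanced equation, 2 mol Na2S2O3 reacts with 1 mol I2, so n(I2) = 0.001695 x 1/2 = 0.0008475 mol.
[I2] = 0.0008475 / 0.02118 L = 0.0400 M.

0.0400 M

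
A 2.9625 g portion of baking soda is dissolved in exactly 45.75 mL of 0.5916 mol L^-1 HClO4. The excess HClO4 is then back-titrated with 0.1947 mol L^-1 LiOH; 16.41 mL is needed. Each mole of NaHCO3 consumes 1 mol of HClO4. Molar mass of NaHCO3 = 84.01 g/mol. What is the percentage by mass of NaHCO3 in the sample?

Total n(HClO4) added = 0.5916 x 0.04575 = 0.02707 mol.
n(LiOH) used = 0.1947 x 0.01641 = 0.003195 mol, which equals the excess n(HClO4).
So n(HClO4) consumed by the sample = 0.02707 - 0.003195 = 0.02387 mol.
n(NaHCO3) = 0.02387 / 1 = 0.02387 mol.
mass NaHCO3 = 0.02387 x 84.01 = 2.005 g, so %NaHCO3 = 2.005/2.9625 x 100 = 67.7%.

67.7%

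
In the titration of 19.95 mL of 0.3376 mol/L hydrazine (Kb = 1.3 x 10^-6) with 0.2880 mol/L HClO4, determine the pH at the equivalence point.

n(N2H4) = 0.3376 x 0.01995 = 0.006735 mol; V(HClO4) at equivalence = 0.006735/0.2880 = 0.02339 L.
At equivalence the base is fully converted to N2H5+; total volume = 0.04334 L, so [N2H5+] = 0.006735/0.04334 = 0.1554 M.
Ka(N2H5+) = Kw/Kb = 1.0e-14 / 1.3 x 10^-6 = 7.69e-9.
[H^+] = sqrt(Ka x [N2H5+]) = sqrt(7.69e-9 x 0.1554) = 3.46e-5 M.
pH = -log(3.46e-5) = 4.46.

4.46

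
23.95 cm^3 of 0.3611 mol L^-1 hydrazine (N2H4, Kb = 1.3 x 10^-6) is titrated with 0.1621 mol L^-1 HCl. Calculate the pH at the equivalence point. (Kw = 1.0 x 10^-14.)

4.53

n(N2H4) = 0.3611 x 0.02395 = 0.008648 mol; V(HCl) at equivalence = 0.008648/0.1621 = 0.05335 L.
At equivalence the base is fully converted to N2H5+; total volume = 0.07730 L, so [N2H5+] = 0.008648/0.07730 = 0.1119 M.
Ka(N2H5+) = Kw/Kb = 1.0e-14 / 1.3 x 10^-6 = 7.69e-9.
[H^+] = sqrt(Ka x [N2H5+]) = sqrt(7.69e-9 x 0.1119) = 2.93e-5 M.
pH = -log(2.93e-5) = 4.53.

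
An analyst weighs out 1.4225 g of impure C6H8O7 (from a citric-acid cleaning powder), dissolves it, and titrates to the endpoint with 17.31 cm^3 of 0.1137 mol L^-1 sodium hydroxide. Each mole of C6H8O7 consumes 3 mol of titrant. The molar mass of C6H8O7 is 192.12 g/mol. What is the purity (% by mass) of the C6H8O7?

n(NaOH) = 0.1137 x 0.01731 = 0.001968 mol.
n(C6H8O7) = 0.001968 / 3 = 0.0006560 mol.
mass of C6H8O7 = 0.0006560 x 192.12 = 0.1260 g.
% purity = 0.1260 / 1.4225 x 100 = 8.86%.

8.86%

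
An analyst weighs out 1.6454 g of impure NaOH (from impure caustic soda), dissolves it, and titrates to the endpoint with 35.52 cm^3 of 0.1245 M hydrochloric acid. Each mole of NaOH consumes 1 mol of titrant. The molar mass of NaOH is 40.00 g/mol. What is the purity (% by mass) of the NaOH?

10.8%

n(HCl) = 0.1245 x 0.03552 = 0.004422 mol.
n(NaOH) = 0.004422 / 1 = 0.004422 mol.
mass of NaOH = 0.004422 x 40.00 = 0.1769 g.
% purity = 0.1769 / 1.6454 x 100 = 10.8%.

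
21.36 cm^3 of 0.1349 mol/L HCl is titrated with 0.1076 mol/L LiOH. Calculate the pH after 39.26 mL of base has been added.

n(acid) = 0.1349 x 0.02136 = 0.002881 mol; n(LiOH) added = 0.1076 x 0.03926 = 0.004224 mol.
Base is in excess by 0.004224 - 0.002881 = 0.001343 mol in a total volume of 0.06062 L.
[OH^-] = 0.001343/0.06062 = 0.02215 M, so pOH = 1.65 and pH = 14.00 - 1.65 = 12.35.

12.35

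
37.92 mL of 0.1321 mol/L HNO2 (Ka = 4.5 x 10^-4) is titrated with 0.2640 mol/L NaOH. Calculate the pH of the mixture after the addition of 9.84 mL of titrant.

Initial n(HNO2) = 0.1321 x 0.03792 = 0.005009 mol.
n(NaOH) added = 0.2640 x 0.009840 = 0.002598 mol, converting that many moles of HNO2 to NO2-.
Remaining n(HNO2) = 0.002411 mol; n(NO2-) = 0.002598 mol.
By Henderson-Hasselbalch, pH = pKa + log([A^-]/[HA]) = 3.35 + log(0.002598/0.002411) = 3.35 + (+0.03) = 3.38.

3.38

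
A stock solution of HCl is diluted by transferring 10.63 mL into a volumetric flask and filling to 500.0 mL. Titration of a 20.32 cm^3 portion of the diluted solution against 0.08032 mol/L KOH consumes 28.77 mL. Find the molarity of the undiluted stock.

n(KOH) = 0.08032 x 0.02877 = 0.002311 mol.
n(HCl) in the aliquot = 0.002311 mol.
[diluted HCl] = 0.002311 / 0.02032 = 0.1137 M.
Dilution factor = 500.0/10.63 = 47.04, so [stock] = 0.1137 x 47.04 = 5.35 M.

5.35 M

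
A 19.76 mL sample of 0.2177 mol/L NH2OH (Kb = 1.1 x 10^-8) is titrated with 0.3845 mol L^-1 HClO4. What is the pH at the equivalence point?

3.45

n(NH2OH) = 0.2177 x 0.01976 = 0.004302 mol; V(HClO4) at equivalence = 0.004302/0.3845 = 0.01119 L.
At equivalence the base is fully converted to NH3OH+; total volume = 0.03095 L, so [NH3OH+] = 0.004302/0.03095 = 0.1390 M.
Ka(NH3OH+) = Kw/Kb = 1.0e-14 / 1.1 x 10^-8 = 9.09e-7.
[H^+] = sqrt(Ka x [NH3OH+]) = sqrt(9.09e-7 x 0.1390) = 0.000355 M.
pH = -log(0.000355) = 3.45.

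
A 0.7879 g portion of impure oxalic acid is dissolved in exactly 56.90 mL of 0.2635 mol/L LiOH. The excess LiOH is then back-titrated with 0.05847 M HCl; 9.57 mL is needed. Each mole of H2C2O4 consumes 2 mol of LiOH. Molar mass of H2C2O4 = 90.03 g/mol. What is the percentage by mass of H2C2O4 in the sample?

82.5%

Total n(LiOH) added = 0.2635 x 0.05690 = 0.01499 mol.
n(HCl) used = 0.05847 x 0.009570 = 0.0005596 mol, which equals the excess n(LiOH).
So n(LiOH) consumed by the sample = 0.01499 - 0.0005596 = 0.01443 mol.
n(H2C2O4) = 0.01443 / 2 = 0.007217 mol.
mass H2C2O4 = 0.007217 x 90.03 = 0.6497 g, so %H2C2O4 = 0.6497/0.7879 x 100 = 82.5%.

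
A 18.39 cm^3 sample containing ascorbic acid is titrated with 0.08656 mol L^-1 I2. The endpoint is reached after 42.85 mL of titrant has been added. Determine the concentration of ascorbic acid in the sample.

n(I2) = 0.08656 x 0.04285 = 0.003709 mol.
From the balanced equation, 1 mol I2 reacts with 1 mol ascorbic acid, so n(ascorbic acid) = 0.003709 x 1/1 = 0.003709 mol.
[ascorbic acid] = 0.003709 / 0.01839 L = 0.202 M.

0.202 M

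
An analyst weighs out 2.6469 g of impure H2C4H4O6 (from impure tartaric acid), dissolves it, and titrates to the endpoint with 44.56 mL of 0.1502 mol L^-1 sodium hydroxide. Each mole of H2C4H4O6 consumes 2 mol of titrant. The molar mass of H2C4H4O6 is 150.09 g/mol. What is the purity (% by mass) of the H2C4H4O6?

19.0%

n(NaOH) = 0.1502 x 0.04456 = 0.006693 mol.
n(H2C4H4O6) = 0.006693 / 2 = 0.003346 mol.
mass of H2C4H4O6 = 0.003346 x 150.09 = 0.5023 g.
% purity = 0.5023 / 2.6469 x 100 = 19.0%.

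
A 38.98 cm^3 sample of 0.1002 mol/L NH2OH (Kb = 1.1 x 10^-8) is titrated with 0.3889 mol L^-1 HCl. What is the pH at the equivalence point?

n(NH2OH) = 0.1002 x 0.03898 = 0.003906 mol; V(HCl) at equivalence = 0.003906/0.3889 = 0.01004 L.
At equivalence the base is fully converted to NH3OH+; total volume = 0.04902 L, so [NH3OH+] = 0.003906/0.04902 = 0.07967 M.
Ka(NH3OH+) = Kw/Kb = 1.0e-14 / 1.1 x 10^-8 = 9.09e-7.
[H^+] = sqrt(Ka x [NH3OH+]) = sqrt(9.09e-7 x 0.07967) = 0.000269 M.
pH = -log(0.000269) = 3.57.

3.57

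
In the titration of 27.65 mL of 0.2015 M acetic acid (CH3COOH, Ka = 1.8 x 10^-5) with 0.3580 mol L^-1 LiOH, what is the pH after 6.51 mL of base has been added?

4.60

Initial n(CH3COOH) = 0.2015 x 0.02765 = 0.005571 mol.
n(LiOH) added = 0.3580 x 0.006510 = 0.002331 mol, converting that many moles of CH3COOH to CH3COO-.
Remaining n(CH3COOH) = 0.003241 mol; n(CH3COO-) = 0.002331 mol.
By Henderson-Hasselbalch, pH = pKa + log([A^-]/[HA]) = 4.74 + log(0.002331/0.003241) = 4.74 + (-0.14) = 4.60.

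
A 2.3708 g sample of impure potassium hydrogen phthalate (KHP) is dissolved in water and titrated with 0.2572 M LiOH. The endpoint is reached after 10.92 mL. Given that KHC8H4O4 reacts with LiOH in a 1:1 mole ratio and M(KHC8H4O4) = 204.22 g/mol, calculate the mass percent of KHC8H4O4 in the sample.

24.2%

n(LiOH) = 0.2572 x 0.01092 = 0.002809 mol.
n(KHC8H4O4) = 0.002809 / 1 = 0.002809 mol.
mass of KHC8H4O4 = 0.002809 x 204.22 = 0.5736 g.
% purity = 0.5736 / 2.3708 x 100 = 24.2%.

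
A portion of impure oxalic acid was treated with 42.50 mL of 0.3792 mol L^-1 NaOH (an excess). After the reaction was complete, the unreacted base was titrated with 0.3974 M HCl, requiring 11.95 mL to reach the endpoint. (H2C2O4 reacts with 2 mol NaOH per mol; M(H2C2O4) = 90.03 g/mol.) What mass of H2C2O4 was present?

Total n(NaOH) added = 0.3792 x 0.04250 = 0.01612 mol.
n(HCl) used = 0.3974 x 0.01195 = 0.004749 mol, which equals the excess n(NaOH).
So n(NaOH) consumed by the sample = 0.01612 - 0.004749 = 0.01137 mol.
n(H2C2O4) = 0.01137 / 2 = 0.005684 mol.
mass = 0.005684 mol x 90.03 g/mol = 0.512 g.

0.512 g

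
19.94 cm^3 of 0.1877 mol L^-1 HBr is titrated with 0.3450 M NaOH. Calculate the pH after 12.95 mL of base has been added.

n(acid) = 0.1877 x 0.01994 = 0.003743 mol; n(NaOH) added = 0.3450 x 0.01295 = 0.004468 mol.
Base is in excess by 0.004468 - 0.003743 = 0.0007250 mol in a total volume of 0.03289 L.
[OH^-] = 0.0007250/0.03289 = 0.02204 M, so pOH = 1.66 and pH = 14.00 - 1.66 = 12.34.

12.34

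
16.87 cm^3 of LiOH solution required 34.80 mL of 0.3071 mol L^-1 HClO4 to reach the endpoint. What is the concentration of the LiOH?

n(HClO4) delivered = 0.3071 x 0.03480 = 0.01069 mol.
For a 1:1 reaction, n(LiOH) = 0.01069 mol.
[LiOH] = 0.01069 mol / 0.01687 L = 0.633 M.

0.633 M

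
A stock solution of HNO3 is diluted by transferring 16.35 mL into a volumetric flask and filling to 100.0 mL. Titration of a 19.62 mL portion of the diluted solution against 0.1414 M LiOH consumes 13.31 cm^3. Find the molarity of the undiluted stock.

0.587 M

n(LiOH) = 0.1414 x 0.01331 = 0.001882 mol.
n(HNO3) in the aliquot = 0.001882 mol.
[diluted HNO3] = 0.001882 / 0.01962 = 0.09592 M.
Dilution factor = 100.0/16.35 = 6.116, so [stock] = 0.09592 x 6.116 = 0.587 M.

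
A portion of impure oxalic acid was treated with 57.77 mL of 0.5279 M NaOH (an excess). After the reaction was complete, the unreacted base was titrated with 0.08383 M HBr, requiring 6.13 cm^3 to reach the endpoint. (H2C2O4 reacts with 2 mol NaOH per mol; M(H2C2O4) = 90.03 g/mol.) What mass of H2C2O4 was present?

1.35 g

Total n(NaOH) added = 0.5279 x 0.05777 = 0.03050 mol.
n(HBr) used = 0.08383 x 0.006130 = 0.0005139 mol, which equals the excess n(NaOH).
So n(NaOH) consumed by the sample = 0.03050 - 0.0005139 = 0.02998 mol.
n(H2C2O4) = 0.02998 / 2 = 0.01499 mol.
mass = 0.01499 mol x 90.03 g/mol = 1.35 g.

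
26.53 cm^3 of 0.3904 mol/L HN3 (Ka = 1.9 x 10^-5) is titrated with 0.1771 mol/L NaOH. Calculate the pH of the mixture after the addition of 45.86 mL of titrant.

5.28

Initial n(HN3) = 0.3904 x 0.02653 = 0.01036 mol.
n(NaOH) added = 0.1771 x 0.04586 = 0.008122 mol, converting that many moles of HN3 to N3-.
Remaining n(HN3) = 0.002236 mol; n(N3-) = 0.008122 mol.
By Henderson-Hasselbalch, pH = pKa + log([A^-]/[HA]) = 4.72 + log(0.008122/0.002236) = 4.72 + (+0.56) = 5.28.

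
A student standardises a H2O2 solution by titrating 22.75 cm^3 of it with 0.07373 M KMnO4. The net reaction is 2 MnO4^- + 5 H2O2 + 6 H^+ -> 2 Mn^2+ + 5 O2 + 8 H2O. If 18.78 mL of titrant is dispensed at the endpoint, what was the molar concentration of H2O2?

0.152 M

n(KMnO4) = 0.07373 x 0.01878 = 0.001385 mol.
From the balanced equation, 2 mol KMnO4 reacts with 5 mol H2O2, so n(H2O2) = 0.001385 x 5/2 = 0.003462 mol.
[H2O2] = 0.003462 / 0.02275 L = 0.152 M.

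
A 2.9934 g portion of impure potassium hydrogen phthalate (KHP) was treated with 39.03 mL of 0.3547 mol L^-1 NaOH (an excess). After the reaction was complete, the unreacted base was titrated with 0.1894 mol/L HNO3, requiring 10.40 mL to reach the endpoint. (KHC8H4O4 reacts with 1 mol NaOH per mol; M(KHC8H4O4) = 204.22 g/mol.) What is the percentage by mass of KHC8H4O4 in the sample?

Total n(NaOH) added = 0.3547 x 0.03903 = 0.01384 mol.
n(HNO3) used = 0.1894 x 0.01040 = 0.001970 mol, which equals the excess n(NaOH).
So n(NaOH) consumed by the sample = 0.01384 - 0.001970 = 0.01187 mol.
n(KHC8H4O4) = 0.01187 / 1 = 0.01187 mol.
mass KHC8H4O4 = 0.01187 x 204.22 = 2.425 g, so %KHC8H4O4 = 2.425/2.9934 x 100 = 81.0%.

81.0%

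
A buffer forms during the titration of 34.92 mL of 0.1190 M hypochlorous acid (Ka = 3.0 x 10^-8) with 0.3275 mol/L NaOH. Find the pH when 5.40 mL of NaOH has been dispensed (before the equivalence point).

7.39

Initial n(HClO) = 0.1190 x 0.03492 = 0.004155 mol.
n(NaOH) added = 0.3275 x 0.005400 = 0.001769 mol, converting that many moles of HClO to ClO-.
Remaining n(HClO) = 0.002387 mol; n(ClO-) = 0.001769 mol.
By Henderson-Hasselbalch, pH = pKa + log([A^-]/[HA]) = 7.52 + log(0.001769/0.002387) = 7.52 + (-0.13) = 7.39.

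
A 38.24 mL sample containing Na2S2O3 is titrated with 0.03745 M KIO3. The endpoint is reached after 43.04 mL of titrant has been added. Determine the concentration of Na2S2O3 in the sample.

n(KIO3) = 0.03745 x 0.04304 = 0.001612 mol.
From the balanced equation, 1 mol KIO3 reacts with 6 mol Na2S2O3, so n(Na2S2O3) = 0.001612 x 6/1 = 0.009671 mol.
[Na2S2O3] = 0.009671 / 0.03824 L = 0.253 M.

0.253 M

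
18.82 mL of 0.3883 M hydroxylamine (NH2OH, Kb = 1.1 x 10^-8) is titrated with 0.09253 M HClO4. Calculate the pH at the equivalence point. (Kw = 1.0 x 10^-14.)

n(NH2OH) = 0.3883 x 0.01882 = 0.007308 mol; V(HClO4) at equivalence = 0.007308/0.09253 = 0.07898 L.
At equivalence the base is fully converted to NH3OH+; total volume = 0.09780 L, so [NH3OH+] = 0.007308/0.09780 = 0.07472 M.
Ka(NH3OH+) = Kw/Kb = 1.0e-14 / 1.1 x 10^-8 = 9.09e-7.
[H^+] = sqrt(Ka x [NH3OH+]) = sqrt(9.09e-7 x 0.07472) = 0.000261 M.
pH = -log(0.000261) = 3.58.

3.58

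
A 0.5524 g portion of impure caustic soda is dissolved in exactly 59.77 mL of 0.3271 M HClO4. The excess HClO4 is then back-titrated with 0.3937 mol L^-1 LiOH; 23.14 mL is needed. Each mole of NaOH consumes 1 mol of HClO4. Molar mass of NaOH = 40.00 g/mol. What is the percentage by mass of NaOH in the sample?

75.6%

Total n(HClO4) added = 0.3271 x 0.05977 = 0.01955 mol.
n(LiOH) used = 0.3937 x 0.02314 = 0.009110 mol, which equals the excess n(HClO4).
So n(HClO4) consumed by the sample = 0.01955 - 0.009110 = 0.01044 mol.
n(NaOH) = 0.01044 / 1 = 0.01044 mol.
mass NaOH = 0.01044 x 40.00 = 0.4176 g, so %NaOH = 0.4176/0.5524 x 100 = 75.6%.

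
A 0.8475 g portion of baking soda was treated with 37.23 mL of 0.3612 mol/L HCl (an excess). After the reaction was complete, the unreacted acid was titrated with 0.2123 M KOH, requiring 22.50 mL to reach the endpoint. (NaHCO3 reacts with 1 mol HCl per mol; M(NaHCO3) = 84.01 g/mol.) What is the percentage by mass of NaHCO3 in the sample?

86.0%

Total n(HCl) added = 0.3612 x 0.03723 = 0.01345 mol.
n(KOH) used = 0.2123 x 0.02250 = 0.004777 mol, which equals the excess n(HCl).
So n(HCl) consumed by the sample = 0.01345 - 0.004777 = 0.008671 mol.
n(NaHCO3) = 0.008671 / 1 = 0.008671 mol.
mass NaHCO3 = 0.008671 x 84.01 = 0.7284 g, so %NaHCO3 = 0.7284/0.8475 x 100 = 86.0%.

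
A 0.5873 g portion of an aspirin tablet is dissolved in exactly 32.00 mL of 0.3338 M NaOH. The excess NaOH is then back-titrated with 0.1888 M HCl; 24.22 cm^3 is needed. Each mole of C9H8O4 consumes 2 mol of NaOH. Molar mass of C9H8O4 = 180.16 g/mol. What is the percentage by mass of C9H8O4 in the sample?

Total n(NaOH) added = 0.3338 x 0.03200 = 0.01068 mol.
n(HCl) used = 0.1888 x 0.02422 = 0.004573 mol, which equals the excess n(NaOH).
So n(NaOH) consumed by the sample = 0.01068 - 0.004573 = 0.006109 mol.
n(C9H8O4) = 0.006109 / 2 = 0.003054 mol.
mass C9H8O4 = 0.003054 x 180.16 = 0.5503 g, so %C9H8O4 = 0.5503/0.5873 x 100 = 93.7%.

93.7%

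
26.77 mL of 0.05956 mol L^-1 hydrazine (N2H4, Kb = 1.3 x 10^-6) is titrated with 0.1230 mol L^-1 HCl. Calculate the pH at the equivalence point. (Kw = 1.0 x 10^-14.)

4.76

n(N2H4) = 0.05956 x 0.02677 = 0.001594 mol; V(HCl) at equivalence = 0.001594/0.1230 = 0.01296 L.
At equivalence the base is fully converted to N2H5+; total volume = 0.03973 L, so [N2H5+] = 0.001594/0.03973 = 0.04013 M.
Ka(N2H5+) = Kw/Kb = 1.0e-14 / 1.3 x 10^-6 = 7.69e-9.
[H^+] = sqrt(Ka x [N2H5+]) = sqrt(7.69e-9 x 0.04013) = 1.76e-5 M.
pH = -log(1.76e-5) = 4.76.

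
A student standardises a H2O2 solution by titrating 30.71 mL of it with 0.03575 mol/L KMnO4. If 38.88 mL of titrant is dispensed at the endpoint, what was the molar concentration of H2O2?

n(KMnO4) = 0.03575 x 0.03888 = 0.001390 mol.
From the balanced equation, 2 mol KMnO4 reacts with 5 mol H2O2, so n(H2O2) = 0.001390 x 5/2 = 0.003475 mol.
[H2O2] = 0.003475 / 0.03071 L = 0.113 M.

0.113 M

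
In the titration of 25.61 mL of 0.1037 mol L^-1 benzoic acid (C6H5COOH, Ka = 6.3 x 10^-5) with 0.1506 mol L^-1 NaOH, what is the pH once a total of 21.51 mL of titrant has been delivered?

n(acid) = 0.1037 x 0.02561 = 0.002656 mol; n(NaOH) added = 0.1506 x 0.02151 = 0.003239 mol.
Base is in excess by 0.003239 - 0.002656 = 0.0005836 mol in a total volume of 0.04712 L.
[OH^-] = 0.0005836/0.04712 = 0.01239 M, so pOH = 1.91 and pH = 14.00 - 1.91 = 12.09.

12.09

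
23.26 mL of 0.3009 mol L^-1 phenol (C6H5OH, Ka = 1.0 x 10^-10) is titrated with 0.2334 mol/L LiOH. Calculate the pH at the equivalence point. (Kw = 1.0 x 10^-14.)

n(C6H5OH) = 0.3009 x 0.02326 = 0.006999 mol; V(LiOH) at equivalence = 0.006999/0.2334 = 0.02999 L.
At equivalence all the acid is converted to C6H5O-; total volume = 0.02326 + 0.02999 = 0.05325 L, so [C6H5O-] = 0.006999/0.05325 = 0.1314 M.
Kb = Kw/Ka = 1.0e-14 / 1.0 x 10^-10 = 0.000100.
[OH^-] = sqrt(Kb x [C6H5O-]) = sqrt(0.000100 x 0.1314) = 0.00363 M.
pOH = 2.44, so pH = 14.00 - 2.44 = 11.56.

11.56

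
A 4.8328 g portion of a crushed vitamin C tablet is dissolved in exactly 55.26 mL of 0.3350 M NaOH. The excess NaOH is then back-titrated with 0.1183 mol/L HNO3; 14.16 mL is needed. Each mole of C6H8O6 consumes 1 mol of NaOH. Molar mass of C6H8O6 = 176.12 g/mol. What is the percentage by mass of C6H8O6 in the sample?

Total n(NaOH) added = 0.3350 x 0.05526 = 0.01851 mol.
n(HNO3) used = 0.1183 x 0.01416 = 0.001675 mol, which equals the excess n(NaOH).
So n(NaOH) consumed by the sample = 0.01851 - 0.001675 = 0.01684 mol.
n(C6H8O6) = 0.01684 / 1 = 0.01684 mol.
mass C6H8O6 = 0.01684 x 176.12 = 2.965 g, so %C6H8O6 = 2.965/4.8328 x 100 = 61.4%.

61.4%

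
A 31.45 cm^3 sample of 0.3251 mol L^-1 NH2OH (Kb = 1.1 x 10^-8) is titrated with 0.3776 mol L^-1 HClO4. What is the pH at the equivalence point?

n(NH2OH) = 0.3251 x 0.03145 = 0.01022 mol; V(HClO4) at equivalence = 0.01022/0.3776 = 0.02708 L.
At equivalence the base is fully converted to NH3OH+; total volume = 0.05853 L, so [NH3OH+] = 0.01022/0.05853 = 0.1747 M.
Ka(NH3OH+) = Kw/Kb = 1.0e-14 / 1.1 x 10^-8 = 9.09e-7.
[H^+] = sqrt(Ka x [NH3OH+]) = sqrt(9.09e-7 x 0.1747) = 0.000399 M.
pH = -log(0.000399) = 3.40.

3.40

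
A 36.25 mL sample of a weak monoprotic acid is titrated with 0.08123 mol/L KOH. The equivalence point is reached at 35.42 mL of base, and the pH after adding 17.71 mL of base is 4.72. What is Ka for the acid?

1.9 x 10^-5

17.71 mL is half of the equivalence volume, so this is the half-equivalence point where [HA] = [A^-].
At half-equivalence pH = pKa, so pKa = 4.72.
Ka = 10^(-4.72) = 1.9 x 10^-5.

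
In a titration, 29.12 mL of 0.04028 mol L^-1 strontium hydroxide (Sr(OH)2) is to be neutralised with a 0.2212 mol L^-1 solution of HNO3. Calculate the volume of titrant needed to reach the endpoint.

n(Sr(OH)2) = 0.04028 mol/L x 0.02912 L = 0.001173 mol.
The neutralisation is 1 Sr(OH)2 : 2 HNO3, so n(HNO3) = 0.001173 x 2/1 = 0.002346 mol.
V(HNO3) = 0.002346 / 0.2212 = 0.01061 L = 10.6 mL.

10.6 mL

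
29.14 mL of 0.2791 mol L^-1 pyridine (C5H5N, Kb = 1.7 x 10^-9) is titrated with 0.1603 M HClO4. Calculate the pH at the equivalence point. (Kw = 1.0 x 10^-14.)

n(C5H5N) = 0.2791 x 0.02914 = 0.008133 mol; V(HClO4) at equivalence = 0.008133/0.1603 = 0.05074 L.
At equivalence the base is fully converted to C5H5NH+; total volume = 0.07988 L, so [C5H5NH+] = 0.008133/0.07988 = 0.1018 M.
Ka(C5H5NH+) = Kw/Kb = 1.0e-14 / 1.7 x 10^-9 = 5.88e-6.
[H^+] = sqrt(Ka x [C5H5NH+]) = sqrt(5.88e-6 x 0.1018) = 0.000774 M.
pH = -log(0.000774) = 3.11.

3.11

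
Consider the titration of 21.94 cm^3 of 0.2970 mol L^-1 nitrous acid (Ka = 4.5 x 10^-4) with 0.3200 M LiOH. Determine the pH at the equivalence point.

n(HNO2) = 0.2970 x 0.02194 = 0.006516 mol; V(LiOH) at equivalence = 0.006516/0.3200 = 0.02036 L.
At equivalence all the acid is converted to NO2-; total volume = 0.02194 + 0.02036 = 0.04230 L, so [NO2-] = 0.006516/0.04230 = 0.1540 M.
Kb = Kw/Ka = 1.0e-14 / 4.5 x 10^-4 = 2.22e-11.
[OH^-] = sqrt(Kb x [NO2-]) = sqrt(2.22e-11 x 0.1540) = 1.85e-6 M.
pOH = 5.73, so pH = 14.00 - 5.73 = 8.27.

8.27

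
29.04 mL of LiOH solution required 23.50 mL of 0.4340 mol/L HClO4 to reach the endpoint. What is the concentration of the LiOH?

n(HClO4) delivered = 0.4340 x 0.02350 = 0.01020 mol.
For a 1:1 reaction, n(LiOH) = 0.01020 mol.
[LiOH] = 0.01020 mol / 0.02904 L = 0.351 M.

0.351 M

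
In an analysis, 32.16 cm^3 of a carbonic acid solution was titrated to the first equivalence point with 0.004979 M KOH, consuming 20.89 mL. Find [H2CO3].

n(KOH) = 0.004979 x 0.02089 = 0.0001040 mol.
At the first equivalence point, 1 mol OH^- react per mol H2CO3, so n(H2CO3) = 0.0001040 / 1 = 0.0001040 mol.
[H2CO3] = 0.0001040 / 0.03216 L = 0.00323 M.

0.00323 M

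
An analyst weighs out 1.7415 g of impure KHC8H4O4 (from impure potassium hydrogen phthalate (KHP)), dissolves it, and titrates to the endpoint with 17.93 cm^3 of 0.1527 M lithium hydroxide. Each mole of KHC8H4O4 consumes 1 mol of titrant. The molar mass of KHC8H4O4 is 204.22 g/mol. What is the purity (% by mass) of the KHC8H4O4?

32.1%

n(LiOH) = 0.1527 x 0.01793 = 0.002738 mol.
n(KHC8H4O4) = 0.002738 / 1 = 0.002738 mol.
mass of KHC8H4O4 = 0.002738 x 204.22 = 0.5591 g.
% purity = 0.5591 / 1.7415 x 100 = 32.1%.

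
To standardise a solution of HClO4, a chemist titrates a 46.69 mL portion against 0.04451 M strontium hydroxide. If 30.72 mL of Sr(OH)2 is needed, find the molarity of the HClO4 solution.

0.0586 M

n(Sr(OH)2) delivered = 0.04451 x 0.03072 = 0.001367 mol.
The reaction is 2 HClO4 + 1 Sr(OH)2, so n(HClO4) = 0.001367 x 2/1 = 0.002735 mol.
[HClO4] = 0.002735 mol / 0.04669 L = 0.0586 M.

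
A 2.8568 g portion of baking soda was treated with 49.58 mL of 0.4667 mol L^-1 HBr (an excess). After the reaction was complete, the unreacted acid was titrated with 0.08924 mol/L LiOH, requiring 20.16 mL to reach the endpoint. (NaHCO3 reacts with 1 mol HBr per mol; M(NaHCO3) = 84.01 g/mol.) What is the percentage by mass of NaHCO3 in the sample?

Total n(HBr) added = 0.4667 x 0.04958 = 0.02314 mol.
n(LiOH) used = 0.08924 x 0.02016 = 0.001799 mol, which equals the excess n(HBr).
So n(HBr) consumed by the sample = 0.02314 - 0.001799 = 0.02134 mol.
n(NaHCO3) = 0.02134 / 1 = 0.02134 mol.
mass NaHCO3 = 0.02134 x 84.01 = 1.793 g, so %NaHCO3 = 1.793/2.8568 x 100 = 62.8%.

62.8%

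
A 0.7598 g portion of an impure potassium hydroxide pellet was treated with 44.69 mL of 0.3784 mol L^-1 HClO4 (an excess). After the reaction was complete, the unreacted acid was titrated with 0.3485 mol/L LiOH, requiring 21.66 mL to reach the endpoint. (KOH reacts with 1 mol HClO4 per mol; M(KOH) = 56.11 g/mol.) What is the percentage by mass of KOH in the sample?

69.1%

Total n(HClO4) added = 0.3784 x 0.04469 = 0.01691 mol.
n(LiOH) used = 0.3485 x 0.02166 = 0.007549 mol, which equals the excess n(HClO4).
So n(HClO4) consumed by the sample = 0.01691 - 0.007549 = 0.009362 mol.
n(KOH) = 0.009362 / 1 = 0.009362 mol.
mass KOH = 0.009362 x 56.11 = 0.5253 g, so %KOH = 0.5253/0.7598 x 100 = 69.1%.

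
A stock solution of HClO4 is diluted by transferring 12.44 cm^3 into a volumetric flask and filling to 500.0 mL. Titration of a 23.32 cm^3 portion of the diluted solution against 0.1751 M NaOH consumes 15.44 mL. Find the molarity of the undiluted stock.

4.66 M

n(NaOH) = 0.1751 x 0.01544 = 0.002704 mol.
n(HClO4) in the aliquot = 0.002704 mol.
[diluted HClO4] = 0.002704 / 0.02332 = 0.1159 M.
Dilution factor = 500.0/12.44 = 40.19, so [stock] = 0.1159 x 40.19 = 4.66 M.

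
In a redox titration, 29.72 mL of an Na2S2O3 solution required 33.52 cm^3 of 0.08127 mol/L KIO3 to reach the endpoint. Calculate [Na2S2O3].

n(KIO3) = 0.08127 x 0.03352 = 0.002724 mol.
From the balanced equation, 1 mol KIO3 reacts with 6 mol Na2S2O3, so n(Na2S2O3) = 0.002724 x 6/1 = 0.01635 mol.
[Na2S2O3] = 0.01635 / 0.02972 L = 0.550 M.

0.550 M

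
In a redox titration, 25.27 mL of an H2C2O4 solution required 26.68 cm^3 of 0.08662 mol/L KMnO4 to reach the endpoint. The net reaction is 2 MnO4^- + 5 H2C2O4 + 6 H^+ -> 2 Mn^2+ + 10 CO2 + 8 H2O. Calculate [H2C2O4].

0.229 M

n(KMnO4) = 0.08662 x 0.02668 = 0.002311 mol.
From the balanced equation, 2 mol KMnO4 reacts with 5 mol H2C2O4, so n(H2C2O4) = 0.002311 x 5/2 = 0.005778 mol.
[H2C2O4] = 0.005778 / 0.02527 L = 0.229 M.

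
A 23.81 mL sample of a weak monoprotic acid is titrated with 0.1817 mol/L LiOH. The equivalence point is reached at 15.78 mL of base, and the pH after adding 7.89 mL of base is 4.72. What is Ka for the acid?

1.9 x 10^-5

7.89 mL is half of the equivalence volume, so this is the half-equivalence point where [HA] = [A^-].
At half-equivalence pH = pKa, so pKa = 4.72.
Ka = 10^(-4.72) = 1.9 x 10^-5.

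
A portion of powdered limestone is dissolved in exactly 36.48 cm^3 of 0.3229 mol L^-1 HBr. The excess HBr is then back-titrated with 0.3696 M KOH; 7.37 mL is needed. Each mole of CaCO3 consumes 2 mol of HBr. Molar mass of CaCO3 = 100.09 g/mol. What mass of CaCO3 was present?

Total n(HBr) added = 0.3229 x 0.03648 = 0.01178 mol.
n(KOH) used = 0.3696 x 0.007370 = 0.002724 mol, which equals the excess n(HBr).
So n(HBr) consumed by the sample = 0.01178 - 0.002724 = 0.009055 mol.
n(CaCO3) = 0.009055 / 2 = 0.004528 mol.
mass = 0.004528 mol x 100.09 g/mol = 0.453 g.

0.453 g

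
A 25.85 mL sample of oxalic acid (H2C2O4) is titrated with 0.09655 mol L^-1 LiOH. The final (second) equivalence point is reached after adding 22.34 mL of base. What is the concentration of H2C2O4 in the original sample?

0.0417 M

n(LiOH) = 0.09655 x 0.02234 = 0.002157 mol.
At the final (second) equivalence point, 2 mol OH^- react per mol H2C2O4, so n(H2C2O4) = 0.002157 / 2 = 0.001078 mol.
[H2C2O4] = 0.001078 / 0.02585 L = 0.0417 M.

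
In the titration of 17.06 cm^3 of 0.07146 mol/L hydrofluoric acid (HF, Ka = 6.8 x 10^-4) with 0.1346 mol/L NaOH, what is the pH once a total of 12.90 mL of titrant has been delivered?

n(acid) = 0.07146 x 0.01706 = 0.001219 mol; n(NaOH) added = 0.1346 x 0.01290 = 0.001736 mol.
Base is in excess by 0.001736 - 0.001219 = 0.0005172 mol in a total volume of 0.02996 L.
[OH^-] = 0.0005172/0.02996 = 0.01726 M, so pOH = 1.76 and pH = 14.00 - 1.76 = 12.24.

12.24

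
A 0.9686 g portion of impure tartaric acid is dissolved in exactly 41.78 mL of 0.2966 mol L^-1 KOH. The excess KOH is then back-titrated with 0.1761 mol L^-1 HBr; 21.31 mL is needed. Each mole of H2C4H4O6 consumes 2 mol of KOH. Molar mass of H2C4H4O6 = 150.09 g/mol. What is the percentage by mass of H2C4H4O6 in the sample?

66.9%

Total n(KOH) added = 0.2966 x 0.04178 = 0.01239 mol.
n(HBr) used = 0.1761 x 0.02131 = 0.003753 mol, which equals the excess n(KOH).
So n(KOH) consumed by the sample = 0.01239 - 0.003753 = 0.008639 mol.
n(H2C4H4O6) = 0.008639 / 2 = 0.004320 mol.
mass H2C4H4O6 = 0.004320 x 150.09 = 0.6483 g, so %H2C4H4O6 = 0.6483/0.9686 x 100 = 66.9%.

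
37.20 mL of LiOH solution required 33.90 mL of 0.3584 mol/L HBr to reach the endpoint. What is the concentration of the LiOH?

0.327 M

n(HBr) delivered = 0.3584 x 0.03390 = 0.01215 mol.
For a 1:1 reaction, n(LiOH) = 0.01215 mol.
[LiOH] = 0.01215 mol / 0.03720 L = 0.327 M.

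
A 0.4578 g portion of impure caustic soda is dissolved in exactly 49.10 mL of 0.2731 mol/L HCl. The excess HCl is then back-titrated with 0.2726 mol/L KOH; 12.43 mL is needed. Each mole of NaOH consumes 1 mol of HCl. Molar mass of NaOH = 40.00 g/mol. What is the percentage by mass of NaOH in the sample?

87.6%

Total n(HCl) added = 0.2731 x 0.04910 = 0.01341 mol.
n(KOH) used = 0.2726 x 0.01243 = 0.003388 mol, which equals the excess n(HCl).
So n(HCl) consumed by the sample = 0.01341 - 0.003388 = 0.01002 mol.
n(NaOH) = 0.01002 / 1 = 0.01002 mol.
mass NaOH = 0.01002 x 40.00 = 0.4008 g, so %NaOH = 0.4008/0.4578 x 100 = 87.6%.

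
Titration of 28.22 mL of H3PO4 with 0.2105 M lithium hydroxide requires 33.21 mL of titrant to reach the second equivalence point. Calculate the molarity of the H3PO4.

n(LiOH) = 0.2105 x 0.03321 = 0.006991 mol.
At the second equivalence point, 2 mol OH^- react per mol H3PO4, so n(H3PO4) = 0.006991 / 2 = 0.003495 mol.
[H3PO4] = 0.003495 / 0.02822 L = 0.124 M.

0.124 M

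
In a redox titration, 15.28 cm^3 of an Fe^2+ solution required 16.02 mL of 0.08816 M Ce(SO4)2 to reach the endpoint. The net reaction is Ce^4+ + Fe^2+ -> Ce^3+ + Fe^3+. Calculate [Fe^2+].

0.0924 M

n(Ce(SO4)2) = 0.08816 x 0.01602 = 0.001412 mol.
From the balanced equation, 1 mol Ce(SO4)2 reacts with 1 mol Fe^2+, so n(Fe^2+) = 0.001412 x 1/1 = 0.001412 mol.
[Fe^2+] = 0.001412 / 0.01528 L = 0.0924 M.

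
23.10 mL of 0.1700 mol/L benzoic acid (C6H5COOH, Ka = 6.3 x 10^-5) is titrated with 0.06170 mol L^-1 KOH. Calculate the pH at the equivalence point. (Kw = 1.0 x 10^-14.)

n(C6H5COOH) = 0.1700 x 0.02310 = 0.003927 mol; V(KOH) at equivalence = 0.003927/0.06170 = 0.06365 L.
At equivalence all the acid is converted to C6H5COO-; total volume = 0.02310 + 0.06365 = 0.08675 L, so [C6H5COO-] = 0.003927/0.08675 = 0.04527 M.
Kb = Kw/Ka = 1.0e-14 / 6.3 x 10^-5 = 1.59e-10.
[OH^-] = sqrt(Kb x [C6H5COO-]) = sqrt(1.59e-10 x 0.04527) = 2.68e-6 M.
pOH = 5.57, so pH = 14.00 - 5.57 = 8.43.

8.43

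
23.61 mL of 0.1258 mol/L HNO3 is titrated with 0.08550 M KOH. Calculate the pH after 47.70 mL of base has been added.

12.19

n(acid) = 0.1258 x 0.02361 = 0.002970 mol; n(KOH) added = 0.08550 x 0.04770 = 0.004078 mol.
Base is in excess by 0.004078 - 0.002970 = 0.001108 mol in a total volume of 0.07131 L.
[OH^-] = 0.001108/0.07131 = 0.01554 M, so pOH = 1.81 and pH = 14.00 - 1.81 = 12.19.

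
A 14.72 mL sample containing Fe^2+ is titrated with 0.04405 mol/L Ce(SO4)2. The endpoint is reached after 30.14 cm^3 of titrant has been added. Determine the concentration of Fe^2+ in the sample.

0.0902 M

n(Ce(SO4)2) = 0.04405 x 0.03014 = 0.001328 mol.
From the balanced equation, 1 mol Ce(SO4)2 reacts with 1 mol Fe^2+, so n(Fe^2+) = 0.001328 x 1/1 = 0.001328 mol.
[Fe^2+] = 0.001328 / 0.01472 L = 0.0902 M.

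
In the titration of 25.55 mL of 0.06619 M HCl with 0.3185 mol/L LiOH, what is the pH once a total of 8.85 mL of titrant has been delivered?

n(acid) = 0.06619 x 0.02555 = 0.001691 mol; n(LiOH) added = 0.3185 x 0.008850 = 0.002819 mol.
Base is in excess by 0.002819 - 0.001691 = 0.001128 mol in a total volume of 0.03440 L.
[OH^-] = 0.001128/0.03440 = 0.03278 M, so pOH = 1.48 and pH = 14.00 - 1.48 = 12.52.

12.52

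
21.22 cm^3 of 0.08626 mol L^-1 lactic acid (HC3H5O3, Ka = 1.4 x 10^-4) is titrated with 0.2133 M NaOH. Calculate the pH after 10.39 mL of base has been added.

n(acid) = 0.08626 x 0.02122 = 0.001830 mol; n(NaOH) added = 0.2133 x 0.01039 = 0.002216 mol.
Base is in excess by 0.002216 - 0.001830 = 0.0003857 mol in a total volume of 0.03161 L.
[OH^-] = 0.0003857/0.03161 = 0.01220 M, so pOH = 1.91 and pH = 14.00 - 1.91 = 12.09.

12.09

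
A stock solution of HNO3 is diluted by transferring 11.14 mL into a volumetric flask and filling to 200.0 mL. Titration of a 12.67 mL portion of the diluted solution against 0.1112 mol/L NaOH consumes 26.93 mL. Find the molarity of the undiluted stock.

n(NaOH) = 0.1112 x 0.02693 = 0.002995 mol.
n(HNO3) in the aliquot = 0.002995 mol.
[diluted HNO3] = 0.002995 / 0.01267 = 0.2364 M.
Dilution factor = 200.0/11.14 = 17.95, so [stock] = 0.2364 x 17.95 = 4.24 M.

4.24 M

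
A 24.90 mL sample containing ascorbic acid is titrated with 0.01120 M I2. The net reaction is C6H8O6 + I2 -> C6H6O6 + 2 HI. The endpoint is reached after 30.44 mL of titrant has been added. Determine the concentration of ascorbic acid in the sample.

0.0137 M

n(I2) = 0.01120 x 0.03044 = 0.0003409 mol.
From the balanced equation, 1 mol I2 reacts with 1 mol ascorbic acid, so n(ascorbic acid) = 0.0003409 x 1/1 = 0.0003409 mol.
[ascorbic acid] = 0.0003409 / 0.02490 L = 0.0137 M.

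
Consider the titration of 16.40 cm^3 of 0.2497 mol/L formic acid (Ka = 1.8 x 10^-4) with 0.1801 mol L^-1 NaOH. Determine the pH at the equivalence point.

n(HCOOH) = 0.2497 x 0.01640 = 0.004095 mol; V(NaOH) at equivalence = 0.004095/0.1801 = 0.02274 L.
At equivalence all the acid is converted to HCOO-; total volume = 0.01640 + 0.02274 = 0.03914 L, so [HCOO-] = 0.004095/0.03914 = 0.1046 M.
Kb = Kw/Ka = 1.0e-14 / 1.8 x 10^-4 = 5.56e-11.
[OH^-] = sqrt(Kb x [HCOO-]) = sqrt(5.56e-11 x 0.1046) = 2.41e-6 M.
pOH = 5.62, so pH = 14.00 - 5.62 = 8.38.

8.38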